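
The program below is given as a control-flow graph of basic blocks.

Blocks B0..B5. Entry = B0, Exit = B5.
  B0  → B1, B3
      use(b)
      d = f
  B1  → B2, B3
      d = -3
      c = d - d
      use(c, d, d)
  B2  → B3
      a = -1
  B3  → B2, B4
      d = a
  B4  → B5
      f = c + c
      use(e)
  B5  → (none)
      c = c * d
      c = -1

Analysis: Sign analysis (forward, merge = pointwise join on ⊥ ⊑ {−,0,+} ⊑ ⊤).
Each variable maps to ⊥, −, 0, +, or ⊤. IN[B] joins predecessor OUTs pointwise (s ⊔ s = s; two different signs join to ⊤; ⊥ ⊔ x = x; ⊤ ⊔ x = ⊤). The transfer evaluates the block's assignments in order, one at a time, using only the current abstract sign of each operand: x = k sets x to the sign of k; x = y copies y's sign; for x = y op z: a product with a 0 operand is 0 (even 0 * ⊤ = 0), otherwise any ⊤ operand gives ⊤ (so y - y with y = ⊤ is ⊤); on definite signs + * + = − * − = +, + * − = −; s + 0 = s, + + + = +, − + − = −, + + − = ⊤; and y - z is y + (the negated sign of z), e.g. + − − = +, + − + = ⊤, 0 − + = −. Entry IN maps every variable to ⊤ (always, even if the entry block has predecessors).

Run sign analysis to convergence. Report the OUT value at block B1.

Answer: {a: ⊤, b: ⊤, c: ⊤, d: -, e: ⊤, f: ⊤}

Derivation:
Per-block solution:
  B0:   IN=(all ⊤)   OUT=(all ⊤)
  B1:   IN=(all ⊤)   OUT={d:-; rest ⊤}
  B2:   IN=(all ⊤)   OUT={a:-; rest ⊤}
  B3:   IN=(all ⊤)   OUT=(all ⊤)
  B4:   IN=(all ⊤)   OUT=(all ⊤)
  B5:   IN=(all ⊤)   OUT={c:-; rest ⊤}

Merge at B1: IN[B1] = OUT[B0] = {a: ⊤, b: ⊤, c: ⊤, d: ⊤, e: ⊤, f: ⊤}
Applying B1's transfer function to that IN value gives OUT[B1] (row B1 above).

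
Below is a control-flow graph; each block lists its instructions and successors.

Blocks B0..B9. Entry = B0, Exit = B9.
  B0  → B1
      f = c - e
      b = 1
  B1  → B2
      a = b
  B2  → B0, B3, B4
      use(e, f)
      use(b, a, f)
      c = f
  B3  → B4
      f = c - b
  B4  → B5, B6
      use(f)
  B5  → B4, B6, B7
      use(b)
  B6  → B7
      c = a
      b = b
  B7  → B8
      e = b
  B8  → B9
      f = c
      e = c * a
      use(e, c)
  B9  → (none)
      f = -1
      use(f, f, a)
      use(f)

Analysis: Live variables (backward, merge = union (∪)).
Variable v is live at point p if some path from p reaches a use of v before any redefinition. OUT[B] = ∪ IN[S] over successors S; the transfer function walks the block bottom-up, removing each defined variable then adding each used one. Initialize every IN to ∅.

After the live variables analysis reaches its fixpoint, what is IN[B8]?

Fixpoint table:
  B0: | IN={c, e} | OUT={b, e, f}
  B1: | IN={b, e, f} | OUT={a, b, e, f}
  B2: | IN={a, b, e, f} | OUT={a, b, c, e, f}
  B3: | IN={a, b, c} | OUT={a, b, c, f}
  B4: | IN={a, b, c, f} | OUT={a, b, c, f}
  B5: | IN={a, b, c, f} | OUT={a, b, c, f}
  B6: | IN={a, b} | OUT={a, b, c}
  B7: | IN={a, b, c} | OUT={a, c}
  B8: | IN={a, c} | OUT={a}
  B9: | IN={a} | OUT={}

Merge at B8: OUT[B8] = IN[B9] = {a}
Applying B8's transfer function to that OUT value gives IN[B8] (row B8 above).

Answer: {a, c}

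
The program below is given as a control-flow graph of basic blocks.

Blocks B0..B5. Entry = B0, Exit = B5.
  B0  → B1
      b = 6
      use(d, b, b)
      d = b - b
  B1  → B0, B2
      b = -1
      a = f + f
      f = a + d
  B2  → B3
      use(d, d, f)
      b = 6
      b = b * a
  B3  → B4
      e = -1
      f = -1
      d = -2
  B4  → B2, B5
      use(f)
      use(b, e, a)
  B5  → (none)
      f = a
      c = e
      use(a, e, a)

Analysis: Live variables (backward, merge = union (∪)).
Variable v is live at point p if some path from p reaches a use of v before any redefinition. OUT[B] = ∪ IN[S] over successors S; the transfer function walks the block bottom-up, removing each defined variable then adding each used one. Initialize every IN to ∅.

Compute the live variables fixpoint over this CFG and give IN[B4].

Answer: {a, b, d, e, f}

Derivation:
Per-block solution:
  B0: | IN={d, f} | OUT={d, f}
  B1: | IN={d, f} | OUT={a, d, f}
  B2: | IN={a, d, f} | OUT={a, b}
  B3: | IN={a, b} | OUT={a, b, d, e, f}
  B4: | IN={a, b, d, e, f} | OUT={a, d, e, f}
  B5: | IN={a, e} | OUT={}

Merge at B4: OUT[B4] = IN[B2] ⊔ IN[B5] = {a, d, e, f}
Applying B4's transfer function to that OUT value gives IN[B4] (row B4 above).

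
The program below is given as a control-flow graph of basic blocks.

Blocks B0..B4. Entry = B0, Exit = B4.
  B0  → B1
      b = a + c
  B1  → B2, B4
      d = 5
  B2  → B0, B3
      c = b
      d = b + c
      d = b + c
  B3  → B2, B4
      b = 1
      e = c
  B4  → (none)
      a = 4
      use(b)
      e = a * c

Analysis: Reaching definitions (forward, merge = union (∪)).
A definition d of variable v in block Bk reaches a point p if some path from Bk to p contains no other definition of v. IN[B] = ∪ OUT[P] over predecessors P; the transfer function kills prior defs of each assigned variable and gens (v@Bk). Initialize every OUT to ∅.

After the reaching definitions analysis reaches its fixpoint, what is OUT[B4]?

Fixpoint table:
  B0:   IN={b@B0, b@B3, c@B2, d@B2, e@B3}   OUT={b@B0, c@B2, d@B2, e@B3}
  B1:   IN={b@B0, c@B2, d@B2, e@B3}   OUT={b@B0, c@B2, d@B1, e@B3}
  B2:   IN={b@B0, b@B3, c@B2, d@B1, d@B2, e@B3}   OUT={b@B0, b@B3, c@B2, d@B2, e@B3}
  B3:   IN={b@B0, b@B3, c@B2, d@B2, e@B3}   OUT={b@B3, c@B2, d@B2, e@B3}
  B4:   IN={b@B0, b@B3, c@B2, d@B1, d@B2, e@B3}   OUT={a@B4, b@B0, b@B3, c@B2, d@B1, d@B2, e@B4}

Merge at B4: IN[B4] = OUT[B1] ⊔ OUT[B3] = {b@B0, b@B3, c@B2, d@B1, d@B2, e@B3}
Applying B4's transfer function to that IN value gives OUT[B4] (row B4 above).

Answer: {a@B4, b@B0, b@B3, c@B2, d@B1, d@B2, e@B4}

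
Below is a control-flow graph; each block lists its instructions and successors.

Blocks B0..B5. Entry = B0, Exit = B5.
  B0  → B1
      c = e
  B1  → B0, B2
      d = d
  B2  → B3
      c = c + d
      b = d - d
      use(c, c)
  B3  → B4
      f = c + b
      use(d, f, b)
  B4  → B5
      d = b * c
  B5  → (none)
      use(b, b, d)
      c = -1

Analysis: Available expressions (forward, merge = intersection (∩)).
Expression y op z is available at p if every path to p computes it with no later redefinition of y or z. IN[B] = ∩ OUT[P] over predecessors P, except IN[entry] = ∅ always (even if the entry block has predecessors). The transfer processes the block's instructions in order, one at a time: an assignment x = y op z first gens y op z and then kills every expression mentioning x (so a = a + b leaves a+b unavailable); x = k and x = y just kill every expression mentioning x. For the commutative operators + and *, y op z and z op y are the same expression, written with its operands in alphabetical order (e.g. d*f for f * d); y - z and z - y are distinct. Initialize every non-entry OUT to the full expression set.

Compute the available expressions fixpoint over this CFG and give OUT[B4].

Answer: {b*c, b+c}

Working:
Converged values:
  B0:   IN={}   OUT={}
  B1:   IN={}   OUT={}
  B2:   IN={}   OUT={d-d}
  B3:   IN={d-d}   OUT={b+c, d-d}
  B4:   IN={b+c, d-d}   OUT={b*c, b+c}
  B5:   IN={b*c, b+c}   OUT={}

Merge at B4: IN[B4] = OUT[B3] = {b+c, d-d}
Applying B4's transfer function to that IN value gives OUT[B4] (row B4 above).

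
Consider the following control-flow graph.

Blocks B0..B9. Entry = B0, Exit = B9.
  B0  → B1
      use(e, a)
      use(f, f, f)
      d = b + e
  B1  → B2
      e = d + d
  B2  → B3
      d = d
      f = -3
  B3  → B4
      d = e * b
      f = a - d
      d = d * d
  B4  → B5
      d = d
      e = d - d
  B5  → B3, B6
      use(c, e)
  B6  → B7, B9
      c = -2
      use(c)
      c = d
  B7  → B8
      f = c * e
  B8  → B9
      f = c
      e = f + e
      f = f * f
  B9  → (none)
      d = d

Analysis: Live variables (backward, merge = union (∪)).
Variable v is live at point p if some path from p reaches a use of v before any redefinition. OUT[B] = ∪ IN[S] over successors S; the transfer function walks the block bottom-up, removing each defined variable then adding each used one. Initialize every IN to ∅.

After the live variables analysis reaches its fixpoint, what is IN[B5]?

Converged values:
  B0:  IN={a, b, c, e, f}  OUT={a, b, c, d}
  B1:  IN={a, b, c, d}  OUT={a, b, c, d, e}
  B2:  IN={a, b, c, d, e}  OUT={a, b, c, e}
  B3:  IN={a, b, c, e}  OUT={a, b, c, d}
  B4:  IN={a, b, c, d}  OUT={a, b, c, d, e}
  B5:  IN={a, b, c, d, e}  OUT={a, b, c, d, e}
  B6:  IN={d, e}  OUT={c, d, e}
  B7:  IN={c, d, e}  OUT={c, d, e}
  B8:  IN={c, d, e}  OUT={d}
  B9:  IN={d}  OUT={}

Merge at B5: OUT[B5] = IN[B3] ⊔ IN[B6] = {a, b, c, d, e}
Applying B5's transfer function to that OUT value gives IN[B5] (row B5 above).

Answer: {a, b, c, d, e}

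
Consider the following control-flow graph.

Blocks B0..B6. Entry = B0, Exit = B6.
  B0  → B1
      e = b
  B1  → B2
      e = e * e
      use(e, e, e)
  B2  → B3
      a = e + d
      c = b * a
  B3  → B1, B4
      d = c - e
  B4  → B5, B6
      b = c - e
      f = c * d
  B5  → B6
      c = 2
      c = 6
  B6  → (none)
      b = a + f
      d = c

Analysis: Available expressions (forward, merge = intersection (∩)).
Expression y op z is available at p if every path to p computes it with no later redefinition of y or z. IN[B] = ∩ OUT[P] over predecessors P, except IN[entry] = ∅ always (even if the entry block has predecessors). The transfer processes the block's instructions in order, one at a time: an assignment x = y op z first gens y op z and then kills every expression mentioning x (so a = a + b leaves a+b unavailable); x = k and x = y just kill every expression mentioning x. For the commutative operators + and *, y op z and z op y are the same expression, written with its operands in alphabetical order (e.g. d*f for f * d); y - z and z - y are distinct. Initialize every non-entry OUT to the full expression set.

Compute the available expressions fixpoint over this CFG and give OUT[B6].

Per-block solution:
  B0:  IN={}  OUT={}
  B1:  IN={}  OUT={}
  B2:  IN={}  OUT={a*b, d+e}
  B3:  IN={a*b, d+e}  OUT={a*b, c-e}
  B4:  IN={a*b, c-e}  OUT={c*d, c-e}
  B5:  IN={c*d, c-e}  OUT={}
  B6:  IN={}  OUT={a+f}

Merge at B6: IN[B6] = OUT[B4] ∩ OUT[B5] = {}
Applying B6's transfer function to that IN value gives OUT[B6] (row B6 above).

Answer: {a+f}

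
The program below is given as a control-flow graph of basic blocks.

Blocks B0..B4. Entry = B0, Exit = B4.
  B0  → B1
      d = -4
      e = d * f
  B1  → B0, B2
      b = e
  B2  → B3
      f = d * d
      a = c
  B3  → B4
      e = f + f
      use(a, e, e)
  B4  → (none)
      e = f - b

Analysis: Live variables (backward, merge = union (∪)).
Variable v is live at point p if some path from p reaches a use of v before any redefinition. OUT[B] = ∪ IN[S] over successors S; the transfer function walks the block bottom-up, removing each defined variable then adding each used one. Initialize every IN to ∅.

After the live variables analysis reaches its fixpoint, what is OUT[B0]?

Answer: {c, d, e, f}

Working:
Per-block solution:
  B0:   IN={c, f}   OUT={c, d, e, f}
  B1:   IN={c, d, e, f}   OUT={b, c, d, f}
  B2:   IN={b, c, d}   OUT={a, b, f}
  B3:   IN={a, b, f}   OUT={b, f}
  B4:   IN={b, f}   OUT={}

Merge at B0: OUT[B0] = IN[B1] = {c, d, e, f}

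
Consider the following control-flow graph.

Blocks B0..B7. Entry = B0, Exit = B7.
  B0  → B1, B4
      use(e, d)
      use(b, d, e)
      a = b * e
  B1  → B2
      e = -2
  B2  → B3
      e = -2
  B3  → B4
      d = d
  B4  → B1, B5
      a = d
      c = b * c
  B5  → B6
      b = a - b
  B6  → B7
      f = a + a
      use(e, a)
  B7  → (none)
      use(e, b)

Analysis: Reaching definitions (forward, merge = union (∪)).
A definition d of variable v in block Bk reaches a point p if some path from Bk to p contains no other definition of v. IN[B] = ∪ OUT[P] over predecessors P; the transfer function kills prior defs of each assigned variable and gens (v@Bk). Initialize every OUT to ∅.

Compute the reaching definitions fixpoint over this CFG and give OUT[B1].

Answer: {a@B0, a@B4, c@B4, d@B3, e@B1}

Derivation:
Per-block solution:
  B0:   IN={}   OUT={a@B0}
  B1:   IN={a@B0, a@B4, c@B4, d@B3, e@B2}   OUT={a@B0, a@B4, c@B4, d@B3, e@B1}
  B2:   IN={a@B0, a@B4, c@B4, d@B3, e@B1}   OUT={a@B0, a@B4, c@B4, d@B3, e@B2}
  B3:   IN={a@B0, a@B4, c@B4, d@B3, e@B2}   OUT={a@B0, a@B4, c@B4, d@B3, e@B2}
  B4:   IN={a@B0, a@B4, c@B4, d@B3, e@B2}   OUT={a@B4, c@B4, d@B3, e@B2}
  B5:   IN={a@B4, c@B4, d@B3, e@B2}   OUT={a@B4, b@B5, c@B4, d@B3, e@B2}
  B6:   IN={a@B4, b@B5, c@B4, d@B3, e@B2}   OUT={a@B4, b@B5, c@B4, d@B3, e@B2, f@B6}
  B7:   IN={a@B4, b@B5, c@B4, d@B3, e@B2, f@B6}   OUT={a@B4, b@B5, c@B4, d@B3, e@B2, f@B6}

Merge at B1: IN[B1] = OUT[B0] ⊔ OUT[B4] = {a@B0, a@B4, c@B4, d@B3, e@B2}
Applying B1's transfer function to that IN value gives OUT[B1] (row B1 above).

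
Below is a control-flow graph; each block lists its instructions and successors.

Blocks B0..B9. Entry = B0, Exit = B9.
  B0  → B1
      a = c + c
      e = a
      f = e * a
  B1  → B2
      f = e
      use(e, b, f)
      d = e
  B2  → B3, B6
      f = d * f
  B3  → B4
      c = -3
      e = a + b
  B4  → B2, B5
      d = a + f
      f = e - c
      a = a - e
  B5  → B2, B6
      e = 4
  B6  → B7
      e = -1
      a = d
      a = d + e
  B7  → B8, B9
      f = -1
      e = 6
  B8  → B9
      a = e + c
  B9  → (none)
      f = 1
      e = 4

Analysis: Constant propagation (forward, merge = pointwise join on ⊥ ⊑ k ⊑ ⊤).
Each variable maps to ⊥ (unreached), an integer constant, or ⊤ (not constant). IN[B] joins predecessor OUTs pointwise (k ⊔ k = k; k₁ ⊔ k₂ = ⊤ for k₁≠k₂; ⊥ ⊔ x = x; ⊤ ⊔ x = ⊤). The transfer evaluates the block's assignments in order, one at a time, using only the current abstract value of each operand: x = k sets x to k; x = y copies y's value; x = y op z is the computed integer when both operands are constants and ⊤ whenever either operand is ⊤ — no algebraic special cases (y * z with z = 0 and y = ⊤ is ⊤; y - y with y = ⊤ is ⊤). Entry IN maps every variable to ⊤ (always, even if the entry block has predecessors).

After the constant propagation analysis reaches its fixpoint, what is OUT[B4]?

Fixpoint table:
  B0:  IN=(all ⊤)  OUT=(all ⊤)
  B1:  IN=(all ⊤)  OUT=(all ⊤)
  B2:  IN=(all ⊤)  OUT=(all ⊤)
  B3:  IN=(all ⊤)  OUT={c:-3; rest ⊤}
  B4:  IN={c:-3; rest ⊤}  OUT={c:-3; rest ⊤}
  B5:  IN={c:-3; rest ⊤}  OUT={c:-3, e:4; rest ⊤}
  B6:  IN=(all ⊤)  OUT={e:-1; rest ⊤}
  B7:  IN={e:-1; rest ⊤}  OUT={e:6, f:-1; rest ⊤}
  B8:  IN={e:6, f:-1; rest ⊤}  OUT={e:6, f:-1; rest ⊤}
  B9:  IN={e:6, f:-1; rest ⊤}  OUT={e:4, f:1; rest ⊤}

Merge at B4: IN[B4] = OUT[B3] = {a: ⊤, b: ⊤, c: -3, d: ⊤, e: ⊤, f: ⊤}
Applying B4's transfer function to that IN value gives OUT[B4] (row B4 above).

Answer: {a: ⊤, b: ⊤, c: -3, d: ⊤, e: ⊤, f: ⊤}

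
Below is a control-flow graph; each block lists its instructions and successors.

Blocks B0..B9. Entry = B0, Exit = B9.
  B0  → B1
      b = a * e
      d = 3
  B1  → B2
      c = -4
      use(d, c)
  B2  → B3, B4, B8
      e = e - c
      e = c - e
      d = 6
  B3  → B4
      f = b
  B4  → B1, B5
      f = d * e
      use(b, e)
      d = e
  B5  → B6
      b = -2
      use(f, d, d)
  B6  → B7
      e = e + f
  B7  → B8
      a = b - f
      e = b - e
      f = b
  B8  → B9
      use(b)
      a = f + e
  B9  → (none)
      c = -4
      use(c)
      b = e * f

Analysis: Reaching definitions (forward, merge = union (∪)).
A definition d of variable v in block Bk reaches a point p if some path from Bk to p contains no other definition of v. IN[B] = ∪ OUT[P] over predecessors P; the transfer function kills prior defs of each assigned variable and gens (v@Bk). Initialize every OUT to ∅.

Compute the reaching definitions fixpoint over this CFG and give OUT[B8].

Converged values:
  B0:  IN={}  OUT={b@B0, d@B0}
  B1:  IN={b@B0, c@B1, d@B0, d@B4, e@B2, f@B4}  OUT={b@B0, c@B1, d@B0, d@B4, e@B2, f@B4}
  B2:  IN={b@B0, c@B1, d@B0, d@B4, e@B2, f@B4}  OUT={b@B0, c@B1, d@B2, e@B2, f@B4}
  B3:  IN={b@B0, c@B1, d@B2, e@B2, f@B4}  OUT={b@B0, c@B1, d@B2, e@B2, f@B3}
  B4:  IN={b@B0, c@B1, d@B2, e@B2, f@B3, f@B4}  OUT={b@B0, c@B1, d@B4, e@B2, f@B4}
  B5:  IN={b@B0, c@B1, d@B4, e@B2, f@B4}  OUT={b@B5, c@B1, d@B4, e@B2, f@B4}
  B6:  IN={b@B5, c@B1, d@B4, e@B2, f@B4}  OUT={b@B5, c@B1, d@B4, e@B6, f@B4}
  B7:  IN={b@B5, c@B1, d@B4, e@B6, f@B4}  OUT={a@B7, b@B5, c@B1, d@B4, e@B7, f@B7}
  B8:  IN={a@B7, b@B0, b@B5, c@B1, d@B2, d@B4, e@B2, e@B7, f@B4, f@B7}  OUT={a@B8, b@B0, b@B5, c@B1, d@B2, d@B4, e@B2, e@B7, f@B4, f@B7}
  B9:  IN={a@B8, b@B0, b@B5, c@B1, d@B2, d@B4, e@B2, e@B7, f@B4, f@B7}  OUT={a@B8, b@B9, c@B9, d@B2, d@B4, e@B2, e@B7, f@B4, f@B7}

Merge at B8: IN[B8] = OUT[B2] ⊔ OUT[B7] = {a@B7, b@B0, b@B5, c@B1, d@B2, d@B4, e@B2, e@B7, f@B4, f@B7}
Applying B8's transfer function to that IN value gives OUT[B8] (row B8 above).

Answer: {a@B8, b@B0, b@B5, c@B1, d@B2, d@B4, e@B2, e@B7, f@B4, f@B7}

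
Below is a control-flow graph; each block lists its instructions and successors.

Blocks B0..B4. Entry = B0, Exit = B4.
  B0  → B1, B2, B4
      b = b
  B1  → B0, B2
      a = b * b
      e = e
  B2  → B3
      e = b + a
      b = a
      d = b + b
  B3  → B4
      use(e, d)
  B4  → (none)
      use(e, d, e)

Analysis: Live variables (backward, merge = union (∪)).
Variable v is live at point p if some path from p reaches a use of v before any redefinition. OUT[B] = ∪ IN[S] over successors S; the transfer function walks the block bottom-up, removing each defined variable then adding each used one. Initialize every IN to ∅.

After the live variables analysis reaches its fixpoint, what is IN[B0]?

Answer: {a, b, d, e}

Trace:
Converged values:
  B0: | IN={a, b, d, e} | OUT={a, b, d, e}
  B1: | IN={b, d, e} | OUT={a, b, d, e}
  B2: | IN={a, b} | OUT={d, e}
  B3: | IN={d, e} | OUT={d, e}
  B4: | IN={d, e} | OUT={}

Merge at B0: OUT[B0] = IN[B1] ⊔ IN[B2] ⊔ IN[B4] = {a, b, d, e}
Applying B0's transfer function to that OUT value gives IN[B0] (row B0 above).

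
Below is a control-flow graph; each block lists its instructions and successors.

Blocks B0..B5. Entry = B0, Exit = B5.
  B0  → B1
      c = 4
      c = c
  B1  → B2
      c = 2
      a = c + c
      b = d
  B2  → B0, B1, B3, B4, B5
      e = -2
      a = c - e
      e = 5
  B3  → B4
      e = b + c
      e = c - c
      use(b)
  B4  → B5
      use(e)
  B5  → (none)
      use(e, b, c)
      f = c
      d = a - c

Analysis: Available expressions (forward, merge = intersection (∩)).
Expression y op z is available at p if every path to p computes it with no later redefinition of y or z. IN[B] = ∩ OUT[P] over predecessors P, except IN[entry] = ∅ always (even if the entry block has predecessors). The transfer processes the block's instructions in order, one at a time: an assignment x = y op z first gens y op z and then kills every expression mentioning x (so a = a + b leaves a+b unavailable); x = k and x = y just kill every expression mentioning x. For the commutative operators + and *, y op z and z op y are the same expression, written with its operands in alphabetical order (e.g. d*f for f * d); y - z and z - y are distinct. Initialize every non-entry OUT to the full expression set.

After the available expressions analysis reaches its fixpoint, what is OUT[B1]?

Per-block solution:
  B0:  IN={}  OUT={}
  B1:  IN={}  OUT={c+c}
  B2:  IN={c+c}  OUT={c+c}
  B3:  IN={c+c}  OUT={b+c, c+c, c-c}
  B4:  IN={c+c}  OUT={c+c}
  B5:  IN={c+c}  OUT={a-c, c+c}

Merge at B1: IN[B1] = OUT[B0] ∩ OUT[B2] = {}
Applying B1's transfer function to that IN value gives OUT[B1] (row B1 above).

Answer: {c+c}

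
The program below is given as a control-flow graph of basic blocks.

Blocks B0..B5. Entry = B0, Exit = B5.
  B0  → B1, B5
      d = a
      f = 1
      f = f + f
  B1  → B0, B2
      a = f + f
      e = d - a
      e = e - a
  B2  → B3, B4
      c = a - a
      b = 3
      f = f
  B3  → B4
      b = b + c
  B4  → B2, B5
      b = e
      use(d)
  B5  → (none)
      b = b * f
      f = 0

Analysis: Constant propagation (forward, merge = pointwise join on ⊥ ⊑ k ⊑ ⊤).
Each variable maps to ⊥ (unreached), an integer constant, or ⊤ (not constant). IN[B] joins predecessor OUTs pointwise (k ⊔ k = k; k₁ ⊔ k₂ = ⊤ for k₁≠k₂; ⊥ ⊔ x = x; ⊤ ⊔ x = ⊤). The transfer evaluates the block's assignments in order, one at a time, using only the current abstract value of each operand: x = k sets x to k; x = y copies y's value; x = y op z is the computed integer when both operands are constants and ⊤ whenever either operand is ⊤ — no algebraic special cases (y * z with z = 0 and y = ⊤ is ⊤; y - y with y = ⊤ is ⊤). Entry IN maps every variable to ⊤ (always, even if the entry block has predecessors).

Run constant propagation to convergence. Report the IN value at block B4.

Fixpoint table:
  B0: | IN=(all ⊤) | OUT={f:2; rest ⊤}
  B1: | IN={f:2; rest ⊤} | OUT={a:4, f:2; rest ⊤}
  B2: | IN={a:4, f:2; rest ⊤} | OUT={a:4, b:3, c:0, f:2; rest ⊤}
  B3: | IN={a:4, b:3, c:0, f:2; rest ⊤} | OUT={a:4, b:3, c:0, f:2; rest ⊤}
  B4: | IN={a:4, b:3, c:0, f:2; rest ⊤} | OUT={a:4, c:0, f:2; rest ⊤}
  B5: | IN={f:2; rest ⊤} | OUT={f:0; rest ⊤}

Merge at B4: IN[B4] = OUT[B2] ⊔ OUT[B3] = {a: 4, b: 3, c: 0, d: ⊤, e: ⊤, f: 2}

Answer: {a: 4, b: 3, c: 0, d: ⊤, e: ⊤, f: 2}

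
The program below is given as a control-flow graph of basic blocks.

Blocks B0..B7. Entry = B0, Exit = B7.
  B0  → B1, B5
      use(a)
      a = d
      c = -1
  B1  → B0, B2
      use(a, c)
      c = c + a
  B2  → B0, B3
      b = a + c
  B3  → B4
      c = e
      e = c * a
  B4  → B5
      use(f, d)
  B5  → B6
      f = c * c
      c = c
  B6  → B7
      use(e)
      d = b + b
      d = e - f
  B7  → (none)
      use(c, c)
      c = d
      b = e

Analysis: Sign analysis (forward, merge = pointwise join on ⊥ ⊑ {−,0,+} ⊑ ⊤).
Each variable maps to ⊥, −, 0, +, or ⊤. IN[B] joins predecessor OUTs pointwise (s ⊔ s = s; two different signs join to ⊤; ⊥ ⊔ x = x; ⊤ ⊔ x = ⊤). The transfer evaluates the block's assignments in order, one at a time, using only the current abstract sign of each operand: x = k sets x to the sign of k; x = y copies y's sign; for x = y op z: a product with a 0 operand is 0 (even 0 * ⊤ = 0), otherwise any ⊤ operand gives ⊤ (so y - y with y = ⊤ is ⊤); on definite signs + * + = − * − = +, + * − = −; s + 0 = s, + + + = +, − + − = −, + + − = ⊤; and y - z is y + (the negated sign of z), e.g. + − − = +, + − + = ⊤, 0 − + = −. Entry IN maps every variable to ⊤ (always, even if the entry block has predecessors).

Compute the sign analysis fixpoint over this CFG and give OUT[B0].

Per-block solution:
  B0: | IN=(all ⊤) | OUT={c:-; rest ⊤}
  B1: | IN={c:-; rest ⊤} | OUT=(all ⊤)
  B2: | IN=(all ⊤) | OUT=(all ⊤)
  B3: | IN=(all ⊤) | OUT=(all ⊤)
  B4: | IN=(all ⊤) | OUT=(all ⊤)
  B5: | IN=(all ⊤) | OUT=(all ⊤)
  B6: | IN=(all ⊤) | OUT=(all ⊤)
  B7: | IN=(all ⊤) | OUT=(all ⊤)

Merge at B0 (entry node, so the boundary value (all ⊤) is joined with the incoming edge(s)): IN[B0] = (all ⊤) ⊔ OUT[B1] ⊔ OUT[B2] = {a: ⊤, b: ⊤, c: ⊤, d: ⊤, e: ⊤, f: ⊤}
Applying B0's transfer function to that IN value gives OUT[B0] (row B0 above).

Answer: {a: ⊤, b: ⊤, c: -, d: ⊤, e: ⊤, f: ⊤}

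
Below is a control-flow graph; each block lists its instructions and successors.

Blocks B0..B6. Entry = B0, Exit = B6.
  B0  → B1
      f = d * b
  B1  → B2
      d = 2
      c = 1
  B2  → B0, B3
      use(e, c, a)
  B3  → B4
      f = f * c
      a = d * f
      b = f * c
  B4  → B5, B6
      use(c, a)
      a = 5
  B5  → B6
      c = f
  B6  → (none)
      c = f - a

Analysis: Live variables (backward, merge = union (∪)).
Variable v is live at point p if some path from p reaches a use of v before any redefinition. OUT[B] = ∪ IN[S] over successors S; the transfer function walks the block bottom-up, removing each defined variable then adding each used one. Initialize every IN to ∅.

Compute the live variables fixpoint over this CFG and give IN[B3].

Answer: {c, d, f}

Derivation:
Converged values:
  B0:   IN={a, b, d, e}   OUT={a, b, e, f}
  B1:   IN={a, b, e, f}   OUT={a, b, c, d, e, f}
  B2:   IN={a, b, c, d, e, f}   OUT={a, b, c, d, e, f}
  B3:   IN={c, d, f}   OUT={a, c, f}
  B4:   IN={a, c, f}   OUT={a, f}
  B5:   IN={a, f}   OUT={a, f}
  B6:   IN={a, f}   OUT={}

Merge at B3: OUT[B3] = IN[B4] = {a, c, f}
Applying B3's transfer function to that OUT value gives IN[B3] (row B3 above).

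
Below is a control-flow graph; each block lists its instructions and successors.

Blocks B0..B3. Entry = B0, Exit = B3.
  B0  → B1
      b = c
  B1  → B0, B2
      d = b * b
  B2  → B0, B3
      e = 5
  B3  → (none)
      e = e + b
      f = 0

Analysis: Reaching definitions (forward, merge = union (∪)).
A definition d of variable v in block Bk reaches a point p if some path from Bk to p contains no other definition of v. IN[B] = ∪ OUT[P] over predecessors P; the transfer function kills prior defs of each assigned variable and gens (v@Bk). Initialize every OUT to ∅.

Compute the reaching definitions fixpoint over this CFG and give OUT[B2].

Converged values:
  B0: | IN={b@B0, d@B1, e@B2} | OUT={b@B0, d@B1, e@B2}
  B1: | IN={b@B0, d@B1, e@B2} | OUT={b@B0, d@B1, e@B2}
  B2: | IN={b@B0, d@B1, e@B2} | OUT={b@B0, d@B1, e@B2}
  B3: | IN={b@B0, d@B1, e@B2} | OUT={b@B0, d@B1, e@B3, f@B3}

Merge at B2: IN[B2] = OUT[B1] = {b@B0, d@B1, e@B2}
Applying B2's transfer function to that IN value gives OUT[B2] (row B2 above).

Answer: {b@B0, d@B1, e@B2}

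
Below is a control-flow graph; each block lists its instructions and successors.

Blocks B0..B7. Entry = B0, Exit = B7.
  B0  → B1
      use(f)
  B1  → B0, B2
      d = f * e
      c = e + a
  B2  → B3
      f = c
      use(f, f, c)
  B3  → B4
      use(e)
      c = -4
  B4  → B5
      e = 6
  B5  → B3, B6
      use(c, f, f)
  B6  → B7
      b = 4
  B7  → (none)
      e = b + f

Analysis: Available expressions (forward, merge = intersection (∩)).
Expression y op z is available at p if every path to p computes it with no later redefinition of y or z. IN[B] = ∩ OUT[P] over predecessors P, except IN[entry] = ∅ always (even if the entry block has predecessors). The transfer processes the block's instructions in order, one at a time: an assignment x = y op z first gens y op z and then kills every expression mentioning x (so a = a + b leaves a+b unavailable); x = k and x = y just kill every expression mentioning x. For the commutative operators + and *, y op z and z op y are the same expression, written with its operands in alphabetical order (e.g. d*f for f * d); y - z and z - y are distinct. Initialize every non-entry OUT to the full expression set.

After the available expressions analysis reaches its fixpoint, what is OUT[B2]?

Answer: {a+e}

Derivation:
Converged values:
  B0: | IN={} | OUT={}
  B1: | IN={} | OUT={a+e, e*f}
  B2: | IN={a+e, e*f} | OUT={a+e}
  B3: | IN={} | OUT={}
  B4: | IN={} | OUT={}
  B5: | IN={} | OUT={}
  B6: | IN={} | OUT={}
  B7: | IN={} | OUT={b+f}

Merge at B2: IN[B2] = OUT[B1] = {a+e, e*f}
Applying B2's transfer function to that IN value gives OUT[B2] (row B2 above).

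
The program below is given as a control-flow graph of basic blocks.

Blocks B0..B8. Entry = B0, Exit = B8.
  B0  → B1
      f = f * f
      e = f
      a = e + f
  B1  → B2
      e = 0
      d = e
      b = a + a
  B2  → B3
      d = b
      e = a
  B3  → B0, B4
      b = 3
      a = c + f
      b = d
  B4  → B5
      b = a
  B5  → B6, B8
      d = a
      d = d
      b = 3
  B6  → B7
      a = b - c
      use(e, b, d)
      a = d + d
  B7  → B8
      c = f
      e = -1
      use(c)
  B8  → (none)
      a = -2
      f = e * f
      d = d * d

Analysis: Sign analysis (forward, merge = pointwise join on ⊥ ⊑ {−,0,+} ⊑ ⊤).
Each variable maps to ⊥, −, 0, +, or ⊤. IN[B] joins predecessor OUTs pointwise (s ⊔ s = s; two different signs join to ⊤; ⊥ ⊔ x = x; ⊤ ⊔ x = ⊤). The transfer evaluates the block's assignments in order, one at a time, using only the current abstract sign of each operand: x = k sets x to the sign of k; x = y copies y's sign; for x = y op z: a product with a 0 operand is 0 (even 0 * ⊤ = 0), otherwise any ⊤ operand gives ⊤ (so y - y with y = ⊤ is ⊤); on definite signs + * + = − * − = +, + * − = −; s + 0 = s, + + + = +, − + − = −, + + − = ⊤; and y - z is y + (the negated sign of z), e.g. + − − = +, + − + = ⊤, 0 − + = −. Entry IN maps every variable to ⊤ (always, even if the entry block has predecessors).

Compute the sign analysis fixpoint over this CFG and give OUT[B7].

Answer: {a: ⊤, b: +, c: ⊤, d: ⊤, e: -, f: ⊤}

Working:
Converged values:
  B0:   IN=(all ⊤)   OUT=(all ⊤)
  B1:   IN=(all ⊤)   OUT={d:0, e:0; rest ⊤}
  B2:   IN={d:0, e:0; rest ⊤}   OUT=(all ⊤)
  B3:   IN=(all ⊤)   OUT=(all ⊤)
  B4:   IN=(all ⊤)   OUT=(all ⊤)
  B5:   IN=(all ⊤)   OUT={b:+; rest ⊤}
  B6:   IN={b:+; rest ⊤}   OUT={b:+; rest ⊤}
  B7:   IN={b:+; rest ⊤}   OUT={b:+, e:-; rest ⊤}
  B8:   IN={b:+; rest ⊤}   OUT={a:-, b:+; rest ⊤}

Merge at B7: IN[B7] = OUT[B6] = {a: ⊤, b: +, c: ⊤, d: ⊤, e: ⊤, f: ⊤}
Applying B7's transfer function to that IN value gives OUT[B7] (row B7 above).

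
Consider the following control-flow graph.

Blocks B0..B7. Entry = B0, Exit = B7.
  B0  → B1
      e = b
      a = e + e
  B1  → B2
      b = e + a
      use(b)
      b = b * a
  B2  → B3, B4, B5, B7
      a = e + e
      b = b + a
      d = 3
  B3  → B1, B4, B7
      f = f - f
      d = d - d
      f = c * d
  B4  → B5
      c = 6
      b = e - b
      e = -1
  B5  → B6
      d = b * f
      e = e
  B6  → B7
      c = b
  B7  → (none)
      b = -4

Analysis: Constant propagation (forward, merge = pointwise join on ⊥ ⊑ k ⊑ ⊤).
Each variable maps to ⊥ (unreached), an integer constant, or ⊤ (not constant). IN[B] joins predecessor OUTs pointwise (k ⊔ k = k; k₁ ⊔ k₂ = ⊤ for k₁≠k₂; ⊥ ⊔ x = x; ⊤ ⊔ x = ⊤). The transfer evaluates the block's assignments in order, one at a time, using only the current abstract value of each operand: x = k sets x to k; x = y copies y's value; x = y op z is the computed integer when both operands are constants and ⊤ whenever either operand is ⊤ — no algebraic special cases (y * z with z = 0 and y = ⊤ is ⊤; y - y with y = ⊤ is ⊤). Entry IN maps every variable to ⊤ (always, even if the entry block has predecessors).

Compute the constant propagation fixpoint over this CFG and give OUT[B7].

Answer: {a: ⊤, b: -4, c: ⊤, d: ⊤, e: ⊤, f: ⊤}

Derivation:
Per-block solution:
  B0:   IN=(all ⊤)   OUT=(all ⊤)
  B1:   IN=(all ⊤)   OUT=(all ⊤)
  B2:   IN=(all ⊤)   OUT={d:3; rest ⊤}
  B3:   IN={d:3; rest ⊤}   OUT={d:0; rest ⊤}
  B4:   IN=(all ⊤)   OUT={c:6, e:-1; rest ⊤}
  B5:   IN=(all ⊤)   OUT=(all ⊤)
  B6:   IN=(all ⊤)   OUT=(all ⊤)
  B7:   IN=(all ⊤)   OUT={b:-4; rest ⊤}

Merge at B7: IN[B7] = OUT[B2] ⊔ OUT[B3] ⊔ OUT[B6] = {a: ⊤, b: ⊤, c: ⊤, d: ⊤, e: ⊤, f: ⊤}
Applying B7's transfer function to that IN value gives OUT[B7] (row B7 above).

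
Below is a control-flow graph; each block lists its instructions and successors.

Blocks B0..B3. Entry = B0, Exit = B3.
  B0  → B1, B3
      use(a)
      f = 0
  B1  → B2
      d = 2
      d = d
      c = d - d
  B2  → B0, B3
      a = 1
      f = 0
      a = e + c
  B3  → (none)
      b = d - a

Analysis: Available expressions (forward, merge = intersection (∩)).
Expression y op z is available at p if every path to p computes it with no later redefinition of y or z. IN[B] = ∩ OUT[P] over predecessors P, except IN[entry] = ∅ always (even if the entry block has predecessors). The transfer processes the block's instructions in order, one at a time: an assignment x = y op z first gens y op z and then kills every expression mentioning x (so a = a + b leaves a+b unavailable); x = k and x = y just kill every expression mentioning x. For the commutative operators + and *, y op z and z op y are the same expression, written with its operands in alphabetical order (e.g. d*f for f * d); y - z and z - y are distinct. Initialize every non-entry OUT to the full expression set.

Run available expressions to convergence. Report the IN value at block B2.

Per-block solution:
  B0:  IN={}  OUT={}
  B1:  IN={}  OUT={d-d}
  B2:  IN={d-d}  OUT={c+e, d-d}
  B3:  IN={}  OUT={d-a}

Merge at B2: IN[B2] = OUT[B1] = {d-d}

Answer: {d-d}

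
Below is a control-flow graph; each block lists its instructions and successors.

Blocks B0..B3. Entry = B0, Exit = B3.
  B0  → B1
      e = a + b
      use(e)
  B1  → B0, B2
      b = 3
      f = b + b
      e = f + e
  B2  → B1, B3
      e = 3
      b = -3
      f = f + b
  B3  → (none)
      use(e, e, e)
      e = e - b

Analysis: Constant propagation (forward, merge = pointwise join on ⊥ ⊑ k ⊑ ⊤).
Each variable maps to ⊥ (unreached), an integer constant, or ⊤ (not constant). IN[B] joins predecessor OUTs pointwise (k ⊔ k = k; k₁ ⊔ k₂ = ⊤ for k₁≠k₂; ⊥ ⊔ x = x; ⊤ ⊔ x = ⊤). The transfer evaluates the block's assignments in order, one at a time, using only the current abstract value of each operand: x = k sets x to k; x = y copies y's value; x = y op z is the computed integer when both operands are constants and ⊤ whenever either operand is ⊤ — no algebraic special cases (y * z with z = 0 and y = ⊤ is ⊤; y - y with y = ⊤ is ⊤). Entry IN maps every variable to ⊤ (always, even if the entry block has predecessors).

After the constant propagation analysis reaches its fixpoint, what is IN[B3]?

Answer: {a: ⊤, b: -3, c: ⊤, d: ⊤, e: 3, f: 3}

Trace:
Fixpoint table:
  B0:   IN=(all ⊤)   OUT=(all ⊤)
  B1:   IN=(all ⊤)   OUT={b:3, f:6; rest ⊤}
  B2:   IN={b:3, f:6; rest ⊤}   OUT={b:-3, e:3, f:3; rest ⊤}
  B3:   IN={b:-3, e:3, f:3; rest ⊤}   OUT={b:-3, e:6, f:3; rest ⊤}

Merge at B3: IN[B3] = OUT[B2] = {a: ⊤, b: -3, c: ⊤, d: ⊤, e: 3, f: 3}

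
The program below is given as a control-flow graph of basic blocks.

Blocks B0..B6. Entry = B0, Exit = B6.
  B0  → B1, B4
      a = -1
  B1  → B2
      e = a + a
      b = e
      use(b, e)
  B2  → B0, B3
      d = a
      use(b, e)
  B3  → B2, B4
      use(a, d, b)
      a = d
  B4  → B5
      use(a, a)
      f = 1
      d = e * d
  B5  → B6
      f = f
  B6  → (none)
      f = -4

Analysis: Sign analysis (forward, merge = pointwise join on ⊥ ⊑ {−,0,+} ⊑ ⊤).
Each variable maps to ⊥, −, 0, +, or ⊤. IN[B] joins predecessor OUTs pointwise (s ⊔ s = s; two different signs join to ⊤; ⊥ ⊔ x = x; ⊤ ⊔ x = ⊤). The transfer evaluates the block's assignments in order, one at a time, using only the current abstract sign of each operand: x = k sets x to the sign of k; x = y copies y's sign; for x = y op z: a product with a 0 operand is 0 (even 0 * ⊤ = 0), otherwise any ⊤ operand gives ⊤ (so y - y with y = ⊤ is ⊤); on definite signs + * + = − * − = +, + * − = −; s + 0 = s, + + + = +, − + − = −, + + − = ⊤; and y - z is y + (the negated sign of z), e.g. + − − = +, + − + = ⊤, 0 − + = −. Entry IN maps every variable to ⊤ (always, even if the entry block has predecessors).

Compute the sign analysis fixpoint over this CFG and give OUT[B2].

Converged values:
  B0:   IN=(all ⊤)   OUT={a:-; rest ⊤}
  B1:   IN={a:-; rest ⊤}   OUT={a:-, b:-, e:-; rest ⊤}
  B2:   IN={a:-, b:-, e:-; rest ⊤}   OUT={a:-, b:-, d:-, e:-; rest ⊤}
  B3:   IN={a:-, b:-, d:-, e:-; rest ⊤}   OUT={a:-, b:-, d:-, e:-; rest ⊤}
  B4:   IN={a:-; rest ⊤}   OUT={a:-, f:+; rest ⊤}
  B5:   IN={a:-, f:+; rest ⊤}   OUT={a:-, f:+; rest ⊤}
  B6:   IN={a:-, f:+; rest ⊤}   OUT={a:-, f:-; rest ⊤}

Merge at B2: IN[B2] = OUT[B1] ⊔ OUT[B3] = {a: -, b: -, c: ⊤, d: ⊤, e: -, f: ⊤}
Applying B2's transfer function to that IN value gives OUT[B2] (row B2 above).

Answer: {a: -, b: -, c: ⊤, d: -, e: -, f: ⊤}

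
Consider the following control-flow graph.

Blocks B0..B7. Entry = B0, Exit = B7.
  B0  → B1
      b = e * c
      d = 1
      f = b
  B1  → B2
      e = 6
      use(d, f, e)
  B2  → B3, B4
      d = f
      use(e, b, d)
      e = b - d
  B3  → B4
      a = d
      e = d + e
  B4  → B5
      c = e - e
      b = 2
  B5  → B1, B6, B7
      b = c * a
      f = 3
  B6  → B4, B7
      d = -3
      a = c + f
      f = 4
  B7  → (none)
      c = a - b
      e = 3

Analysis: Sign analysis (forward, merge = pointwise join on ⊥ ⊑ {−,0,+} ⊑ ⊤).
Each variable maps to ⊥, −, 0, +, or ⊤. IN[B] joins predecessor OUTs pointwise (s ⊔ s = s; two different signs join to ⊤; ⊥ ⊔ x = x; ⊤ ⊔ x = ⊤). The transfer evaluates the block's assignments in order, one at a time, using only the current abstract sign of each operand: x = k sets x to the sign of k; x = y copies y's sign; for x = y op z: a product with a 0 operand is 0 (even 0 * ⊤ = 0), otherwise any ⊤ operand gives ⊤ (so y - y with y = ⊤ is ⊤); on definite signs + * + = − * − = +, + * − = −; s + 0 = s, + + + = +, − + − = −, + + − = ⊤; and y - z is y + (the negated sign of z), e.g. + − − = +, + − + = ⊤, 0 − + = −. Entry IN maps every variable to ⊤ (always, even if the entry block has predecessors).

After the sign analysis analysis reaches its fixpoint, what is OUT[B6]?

Answer: {a: ⊤, b: ⊤, c: ⊤, d: -, e: ⊤, f: +}

Trace:
Fixpoint table:
  B0:   IN=(all ⊤)   OUT={d:+; rest ⊤}
  B1:   IN=(all ⊤)   OUT={e:+; rest ⊤}
  B2:   IN={e:+; rest ⊤}   OUT=(all ⊤)
  B3:   IN=(all ⊤)   OUT=(all ⊤)
  B4:   IN=(all ⊤)   OUT={b:+; rest ⊤}
  B5:   IN={b:+; rest ⊤}   OUT={f:+; rest ⊤}
  B6:   IN={f:+; rest ⊤}   OUT={d:-, f:+; rest ⊤}
  B7:   IN={f:+; rest ⊤}   OUT={e:+, f:+; rest ⊤}

Merge at B6: IN[B6] = OUT[B5] = {a: ⊤, b: ⊤, c: ⊤, d: ⊤, e: ⊤, f: +}
Applying B6's transfer function to that IN value gives OUT[B6] (row B6 above).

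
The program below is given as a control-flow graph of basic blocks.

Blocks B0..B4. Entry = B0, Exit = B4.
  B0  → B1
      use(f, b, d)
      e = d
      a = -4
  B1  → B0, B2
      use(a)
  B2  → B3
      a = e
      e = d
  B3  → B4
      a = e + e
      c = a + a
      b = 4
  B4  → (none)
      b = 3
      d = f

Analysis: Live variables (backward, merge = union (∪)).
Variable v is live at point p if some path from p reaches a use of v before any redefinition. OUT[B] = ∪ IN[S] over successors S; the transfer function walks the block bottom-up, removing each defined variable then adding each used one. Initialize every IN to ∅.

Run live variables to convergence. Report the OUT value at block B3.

Answer: {f}

Trace:
Fixpoint table:
  B0: | IN={b, d, f} | OUT={a, b, d, e, f}
  B1: | IN={a, b, d, e, f} | OUT={b, d, e, f}
  B2: | IN={d, e, f} | OUT={e, f}
  B3: | IN={e, f} | OUT={f}
  B4: | IN={f} | OUT={}

Merge at B3: OUT[B3] = IN[B4] = {f}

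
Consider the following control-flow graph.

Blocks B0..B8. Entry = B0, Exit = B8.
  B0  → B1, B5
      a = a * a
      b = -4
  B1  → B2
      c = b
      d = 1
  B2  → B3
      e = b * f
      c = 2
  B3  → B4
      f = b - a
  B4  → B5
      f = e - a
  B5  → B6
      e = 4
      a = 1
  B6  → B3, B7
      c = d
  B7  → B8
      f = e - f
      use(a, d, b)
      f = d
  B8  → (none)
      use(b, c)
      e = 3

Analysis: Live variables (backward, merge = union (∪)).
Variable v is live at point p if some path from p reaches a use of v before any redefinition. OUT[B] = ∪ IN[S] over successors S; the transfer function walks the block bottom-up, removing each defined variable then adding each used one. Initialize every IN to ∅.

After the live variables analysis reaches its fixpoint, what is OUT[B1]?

Converged values:
  B0: | IN={a, d, f} | OUT={a, b, d, f}
  B1: | IN={a, b, f} | OUT={a, b, d, f}
  B2: | IN={a, b, d, f} | OUT={a, b, d, e}
  B3: | IN={a, b, d, e} | OUT={a, b, d, e}
  B4: | IN={a, b, d, e} | OUT={b, d, f}
  B5: | IN={b, d, f} | OUT={a, b, d, e, f}
  B6: | IN={a, b, d, e, f} | OUT={a, b, c, d, e, f}
  B7: | IN={a, b, c, d, e, f} | OUT={b, c}
  B8: | IN={b, c} | OUT={}

Merge at B1: OUT[B1] = IN[B2] = {a, b, d, f}

Answer: {a, b, d, f}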